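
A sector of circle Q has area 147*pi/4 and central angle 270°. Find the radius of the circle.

The sector covers 270°/360° = 3/4 of the full circle.
Full circle area = 147*pi/4 / 3/4 = 49*pi.
Since full area = πr², we get r² = 49*pi/π = 49, so r = 7.

7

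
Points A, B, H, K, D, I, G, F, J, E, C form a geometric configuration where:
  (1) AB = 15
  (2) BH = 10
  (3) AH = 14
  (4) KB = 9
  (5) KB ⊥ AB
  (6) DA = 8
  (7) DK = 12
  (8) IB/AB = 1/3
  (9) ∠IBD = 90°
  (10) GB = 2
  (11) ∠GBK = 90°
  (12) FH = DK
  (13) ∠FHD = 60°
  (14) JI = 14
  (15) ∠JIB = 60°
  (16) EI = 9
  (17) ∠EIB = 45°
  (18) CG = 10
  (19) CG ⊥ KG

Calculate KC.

Step 1: By the law of cosines on triangle GBK: GK² = 2² + 9² − 2·2·9·cos(90°) = 85, so GK = √85.
Step 2: By the law of cosines on triangle KGC: KC² = √85² + 10² − 2·√85·10·cos(90°) = 185, so KC = √185.

Therefore, the length of KC = √185.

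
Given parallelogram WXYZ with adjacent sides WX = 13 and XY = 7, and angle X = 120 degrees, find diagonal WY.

Using the law of cosines:
d^2 = 13^2 + 7^2 - 2(13)(7)cos(120 degrees)
d^2 = 169 + 49 - 182*-1/2
d^2 = 309
d = sqrt(309)

sqrt(309)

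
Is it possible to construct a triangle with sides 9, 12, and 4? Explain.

Sort the sides: 4, 9, 12.
It suffices to check that the sum of the two smallest exceeds the largest:
4 + 9 = 13 > 12. ✓
Yes, a valid triangle can be formed.

Yes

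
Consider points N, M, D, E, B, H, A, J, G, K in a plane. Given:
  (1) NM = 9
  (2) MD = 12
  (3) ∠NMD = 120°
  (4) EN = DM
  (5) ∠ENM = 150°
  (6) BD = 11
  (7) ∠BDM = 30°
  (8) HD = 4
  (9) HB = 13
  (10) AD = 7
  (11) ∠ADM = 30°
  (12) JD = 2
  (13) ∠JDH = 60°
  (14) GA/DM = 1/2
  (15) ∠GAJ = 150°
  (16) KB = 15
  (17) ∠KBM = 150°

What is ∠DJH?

Step 1: By the law of cosines on triangle JDH: JH² = 2² + 4² − 2·2·4·cos(60°) = 12, so JH = 2·√3.
Step 2: By the inverse law of cosines on triangle DJH: cos(∠DJH) = (2² + (2·√3)² − 4²) / (2·2·2·√3) = 0/13.86 = 0, so ∠DJH = 90°.

Therefore, the measure of angle ∠DJH = 90°.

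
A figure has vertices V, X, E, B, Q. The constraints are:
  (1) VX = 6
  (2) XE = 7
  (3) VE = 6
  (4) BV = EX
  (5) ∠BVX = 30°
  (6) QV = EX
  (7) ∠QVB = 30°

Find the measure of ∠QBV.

From the given relations: BV = EX = 7; QV = EX = 7.
Step 1: By the law of cosines on triangle BVQ: BQ² = 7² + 7² − 2·7·7·cos(30°) = 13.13, so BQ ≈ 3.62.
Step 2: By the inverse law of cosines on triangle QBV: cos(∠QBV) = (3.62² + 7² − 7²) / (2·3.62·7) = 13.13/50.73 = 0.2588, so ∠QBV = 75°.

Therefore, the measure of angle ∠QBV = 75°.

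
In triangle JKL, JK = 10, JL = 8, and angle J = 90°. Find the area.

Area = (1/2)(10)(8) sin(90°) = (1/2)(10)(8)(1) = 40

40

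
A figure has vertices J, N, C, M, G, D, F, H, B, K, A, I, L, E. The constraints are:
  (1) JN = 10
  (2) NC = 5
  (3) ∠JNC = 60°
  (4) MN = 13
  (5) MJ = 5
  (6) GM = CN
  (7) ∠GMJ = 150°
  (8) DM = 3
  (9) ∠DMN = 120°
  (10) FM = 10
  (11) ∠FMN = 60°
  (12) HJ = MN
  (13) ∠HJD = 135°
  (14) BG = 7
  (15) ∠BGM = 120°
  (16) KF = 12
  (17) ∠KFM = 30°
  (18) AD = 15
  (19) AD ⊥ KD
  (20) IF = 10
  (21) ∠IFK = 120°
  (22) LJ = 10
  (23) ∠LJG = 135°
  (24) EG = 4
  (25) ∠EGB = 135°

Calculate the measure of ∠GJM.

From the given relations: GM = CN = 5.
Step 1: By the law of cosines on triangle JMG: JG² = 5² + 5² − 2·5·5·cos(150°) = 93.3, so JG ≈ 9.66.
Step 2: By the inverse law of cosines on triangle GJM: cos(∠GJM) = (9.66² + 5² − 5²) / (2·9.66·5) = 93.3/96.59 = 0.9659, so ∠GJM = 15°.

Therefore, the measure of angle ∠GJM = 15°.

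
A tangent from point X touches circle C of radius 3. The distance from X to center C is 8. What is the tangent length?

Let T be the point of tangency. Then CT ⊥ XT (radius ⊥ tangent).
In right triangle CTX: CX² = CT² + XT²
8² = 3² + XT²
XT² = 55, XT = sqrt(55)

sqrt(55)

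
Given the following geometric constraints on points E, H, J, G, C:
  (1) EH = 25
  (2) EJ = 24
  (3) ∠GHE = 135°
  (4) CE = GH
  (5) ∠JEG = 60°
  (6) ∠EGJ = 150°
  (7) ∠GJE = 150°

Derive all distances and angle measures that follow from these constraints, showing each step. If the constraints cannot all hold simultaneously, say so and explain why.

These constraints are not satisfiable: (5), (6) and (7) are the three interior angles of triangle JEG, which must sum to 180°, but 60° + 150° + 150° = 360°. No planar figure meets all of them, so nothing further can be derived.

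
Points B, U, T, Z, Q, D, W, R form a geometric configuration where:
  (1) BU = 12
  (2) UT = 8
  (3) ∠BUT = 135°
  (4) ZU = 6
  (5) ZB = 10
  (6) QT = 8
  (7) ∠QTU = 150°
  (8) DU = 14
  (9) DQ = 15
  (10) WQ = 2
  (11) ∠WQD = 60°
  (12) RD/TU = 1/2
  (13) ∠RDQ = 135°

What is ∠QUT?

Step 1: By the law of cosines on triangle UTQ: UQ² = 8² + 8² − 2·8·8·cos(150°) = 238.85, so UQ ≈ 15.45.
Step 2: By the inverse law of cosines on triangle QUT: cos(∠QUT) = (15.45² + 8² − 8²) / (2·15.45·8) = 238.85/247.28 = 0.9659, so ∠QUT = 15°.

Therefore, the measure of angle ∠QUT = 15°.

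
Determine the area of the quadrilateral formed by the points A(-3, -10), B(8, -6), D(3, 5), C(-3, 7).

The Shoelace formula works by pairing each vertex with the next (cycling back to the first).
For each pair, compute x_i*y_(i+1) - x_(i+1)*y_i:
  (-3*-6 - 8*-10) = 98
  (8*5 - 3*-6) = 58
  (3*7 - -3*5) = 36
  (-3*-10 - -3*7) = 51
Taking half the absolute value of the total: Area = (1/2)(243) = 243/2.

243/2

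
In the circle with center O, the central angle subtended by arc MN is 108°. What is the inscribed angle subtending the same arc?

An inscribed angle intercepts an arc from a point on the circle, while the central angle intercepts the same arc from the center.
The inscribed angle is always half the central angle: 108° / 2 = 54°.

54°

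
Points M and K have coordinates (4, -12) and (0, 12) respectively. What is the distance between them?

d = sqrt((-4)^2 + (24)^2) = sqrt(592) = 4*sqrt(37)

4*sqrt(37)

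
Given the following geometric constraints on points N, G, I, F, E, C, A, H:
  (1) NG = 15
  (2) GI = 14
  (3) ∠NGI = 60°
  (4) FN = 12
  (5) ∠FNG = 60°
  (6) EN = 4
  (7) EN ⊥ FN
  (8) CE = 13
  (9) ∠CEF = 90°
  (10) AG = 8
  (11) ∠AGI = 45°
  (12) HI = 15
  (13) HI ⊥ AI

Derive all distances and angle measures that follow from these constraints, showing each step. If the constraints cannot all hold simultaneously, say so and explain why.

The constraints are consistent.

Step 1: From NG = 15, GI = 14, and ∠NGI = 60°, by the law of cosines:
  NI² = NG² + GI² - 2·NG·GI·cos(60°) = 225 + 196 - 210 = 211
  NI ≈ 14.53

Step 2: From GN = 15, NF = 12, and ∠GNF = 60°, by the law of cosines:
  GF² = GN² + NF² - 2·GN·NF·cos(60°) = 225 + 144 - 180 = 189
  GF = 3·√21

Step 3: From IG = 14, GA = 8, and ∠IGA = 45°, by the law of cosines:
  IA² = IG² + GA² - 2·IG·GA·cos(45°) = 196 + 64 - 158.4 = 101.6
  IA ≈ 10.08

Step 4: From FN = 12, NE = 4, and ∠FNE = 90°, by the law of cosines:
  FE² = FN² + NE² - 2·FN·NE·cos(90°) = 144 + 16 - 0 = 160
  FE = 4·√10

Step 5: From FE = 4·√10, EC = 13, and ∠FEC = 90°, by the law of cosines:
  FC² = FE² + EC² - 2·FE·EC·cos(90°) = 160 + 169 - 0 = 329
  FC ≈ 18.14

Step 6: From AI = 10.08, IH = 15, and ∠AIH = 90°, by the law of cosines:
  AH² = AI² + IH² - 2·AI·IH·cos(90°) = 101.6 + 225 - 0 = 326.6
  AH ≈ 18.07

Step 7: From NG = 15, NI = 14.53, GI = 14, by the inverse law of cosines:
  cos(∠GNI) = (NG² + NI² - GI²) / (2·NG·NI)
  ∠GNI = 56.58°

Step 8: From GF = 3·√21, GN = 15, FN = 12, by the inverse law of cosines:
  cos(∠FGN) = (GF² + GN² - FN²) / (2·GF·GN)
  ∠FGN = 49.11°

Step 9: From IA = 10.08, IG = 14, AG = 8, by the inverse law of cosines:
  cos(∠AIG) = (IA² + IG² - AG²) / (2·IA·IG)
  ∠AIG = 34.14°

Step 10: From IG = 14, IN = 14.53, GN = 15, by the inverse law of cosines:
  cos(∠GIN) = (IG² + IN² - GN²) / (2·IG·IN)
  ∠GIN = 63.42°

Step 11: From FE = 4·√10, FN = 12, EN = 4, by the inverse law of cosines:
  cos(∠EFN) = (FE² + FN² - EN²) / (2·FE·FN)
  ∠EFN = 18.43°

Step 12: From FG = 3·√21, FN = 12, GN = 15, by the inverse law of cosines:
  cos(∠GFN) = (FG² + FN² - GN²) / (2·FG·FN)
  ∠GFN = 70.89°

Step 13: From EF = 4·√10, EN = 4, FN = 12, by the inverse law of cosines:
  cos(∠FEN) = (EF² + EN² - FN²) / (2·EF·EN)
  ∠FEN = 71.57°

Step 14: From AG = 8, AI = 10.08, GI = 14, by the inverse law of cosines:
  cos(∠GAI) = (AG² + AI² - GI²) / (2·AG·AI)
  ∠GAI = 100.86°

Step 15: From FC = 18.14, FE = 4·√10, CE = 13, by the inverse law of cosines:
  cos(∠CFE) = (FC² + FE² - CE²) / (2·FC·FE)
  ∠CFE = 45.78°

Step 16: From CE = 13, CF = 18.14, EF = 4·√10, by the inverse law of cosines:
  cos(∠ECF) = (CE² + CF² - EF²) / (2·CE·CF)
  ∠ECF = 44.22°

Step 17: From AH = 18.07, AI = 10.08, HI = 15, by the inverse law of cosines:
  cos(∠HAI) = (AH² + AI² - HI²) / (2·AH·AI)
  ∠HAI = 56.1°

Step 18: From HA = 18.07, HI = 15, AI = 10.08, by the inverse law of cosines:
  cos(∠AHI) = (HA² + HI² - AI²) / (2·HA·HI)
  ∠AHI = 33.9°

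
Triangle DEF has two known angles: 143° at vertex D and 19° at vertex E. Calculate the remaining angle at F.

angle F = 180 - 143 - 19 = 18 degrees.

18 degrees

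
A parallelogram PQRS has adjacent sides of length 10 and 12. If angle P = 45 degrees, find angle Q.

Opposite sides of a parallelogram are parallel, so consecutive angles form co-interior angles on a transversal.
Co-interior angles sum to 180°, giving angle Q = 180 - 45 = 135 degrees.

135 degrees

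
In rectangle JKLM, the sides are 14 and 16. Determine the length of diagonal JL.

A rectangle's diagonal splits it into two right triangles, with the diagonal as the hypotenuse.
By the Pythagorean theorem, d^2 = 14^2 + 16^2 = 452.
Therefore d = sqrt(452) = 2*sqrt(113).

2*sqrt(113)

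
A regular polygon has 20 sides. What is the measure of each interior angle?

Each interior angle of a regular n-gon is (n - 2) * 180 / n.
For n = 20: (20 - 2) * 180 / 20 = 3240/20 = 162 degrees.

162 degrees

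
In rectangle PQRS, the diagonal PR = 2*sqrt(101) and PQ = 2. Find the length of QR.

The diagonal of a rectangle forms a right triangle with the two sides.
Rearranging the Pythagorean theorem: missing side = sqrt(d^2 - known^2).
= sqrt(404 - 4) = sqrt(400) = 20.

20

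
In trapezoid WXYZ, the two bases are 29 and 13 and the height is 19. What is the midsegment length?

The midsegment (median) of a trapezoid connects the midpoints of the non-parallel sides.
Its length is the average of the two bases: (29 + 13) / 2 = 21.

21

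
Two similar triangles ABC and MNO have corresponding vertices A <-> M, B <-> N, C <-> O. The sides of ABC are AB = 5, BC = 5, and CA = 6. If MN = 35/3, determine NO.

k = 35/3/5 = 7/3. NO = 7/3 * 5 = 35/3.

35/3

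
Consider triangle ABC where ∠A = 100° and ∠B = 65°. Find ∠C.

The interior angles sum to 180°: angle C = 180 - 100 - 65 = 15°.
The triangle is obtuse (angles 100°, 65°, 15°).

15 degrees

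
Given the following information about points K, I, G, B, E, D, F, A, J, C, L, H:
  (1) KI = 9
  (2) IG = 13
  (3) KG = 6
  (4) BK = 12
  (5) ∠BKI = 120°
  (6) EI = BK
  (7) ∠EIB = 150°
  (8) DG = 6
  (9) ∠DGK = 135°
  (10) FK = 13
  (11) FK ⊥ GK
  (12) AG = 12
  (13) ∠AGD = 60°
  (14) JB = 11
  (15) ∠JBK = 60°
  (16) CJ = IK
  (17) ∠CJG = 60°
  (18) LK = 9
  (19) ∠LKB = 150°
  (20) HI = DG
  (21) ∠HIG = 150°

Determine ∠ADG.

Step 1: By the law of cosines on triangle DGA: DA² = 6² + 12² − 2·6·12·cos(60°) = 108, so DA = 6·√3.
Step 2: By the inverse law of cosines on triangle ADG: cos(∠ADG) = ((6·√3)² + 6² − 12²) / (2·6·√3·6) = 0/124.71 = 0, so ∠ADG = 90°.

Therefore, the measure of angle ∠ADG = 90°.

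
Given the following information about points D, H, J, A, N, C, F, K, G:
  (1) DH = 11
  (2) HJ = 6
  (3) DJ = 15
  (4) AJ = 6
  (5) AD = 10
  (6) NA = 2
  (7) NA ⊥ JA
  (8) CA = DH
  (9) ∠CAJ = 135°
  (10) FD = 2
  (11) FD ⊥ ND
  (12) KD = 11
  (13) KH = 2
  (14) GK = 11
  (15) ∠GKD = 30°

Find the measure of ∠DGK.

Step 1: By the law of cosines on triangle GKD: GD² = 11² + 11² − 2·11·11·cos(30°) = 32.42, so GD ≈ 5.69.
Step 2: By the inverse law of cosines on triangle DGK: cos(∠DGK) = (5.69² + 11² − 11²) / (2·5.69·11) = 32.42/125.27 = 0.2588, so ∠DGK = 75°.

Therefore, the measure of angle ∠DGK = 75°.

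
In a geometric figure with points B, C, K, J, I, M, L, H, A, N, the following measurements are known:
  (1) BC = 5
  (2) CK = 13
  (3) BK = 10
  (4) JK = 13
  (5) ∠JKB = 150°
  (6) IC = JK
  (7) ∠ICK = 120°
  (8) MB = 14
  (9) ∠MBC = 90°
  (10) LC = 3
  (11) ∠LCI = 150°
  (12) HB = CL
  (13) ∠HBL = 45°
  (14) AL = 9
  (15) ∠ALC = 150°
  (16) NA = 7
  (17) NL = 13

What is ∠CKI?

From the given relations: IC = JK = 13.
Step 1: By the law of cosines on triangle KCI: KI² = 13² + 13² − 2·13·13·cos(120°) = 507, so KI = 13·√3.
Step 2: By the inverse law of cosines on triangle CKI: cos(∠CKI) = (13² + (13·√3)² − 13²) / (2·13·13·√3) = 507/585.43 = 0.866, so ∠CKI = 30°.

Therefore, the measure of angle ∠CKI = 30°.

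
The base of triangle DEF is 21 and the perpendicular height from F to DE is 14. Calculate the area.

Area = (1/2) * base * height
Area = (1/2) * 21 * 14
Area = 147

147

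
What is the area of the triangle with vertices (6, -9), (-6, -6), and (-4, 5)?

The Shoelace formula computes the area from vertex coordinates by summing cross products.
For vertices (6,-9), (-6,-6), (-4,5):
Signed sum = 6*-6 - -6*-9 + -6*5 - -4*-6 + -4*-9 - 6*5
= -90 + -54 + 6 = -138
Area = (1/2)|-138| = 69.

69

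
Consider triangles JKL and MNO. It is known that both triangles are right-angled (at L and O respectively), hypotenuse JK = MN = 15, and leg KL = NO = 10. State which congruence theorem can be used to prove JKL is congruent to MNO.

The given information matches HL: The hypotenuse and one leg of two right triangles are equal (Hypotenuse-Leg).

HL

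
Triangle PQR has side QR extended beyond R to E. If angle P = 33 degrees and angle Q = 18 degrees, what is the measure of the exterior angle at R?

The interior angle at R is 180 - 33 - 18 = 129 degrees.
The exterior angle and interior angle at R are supplementary:
Exterior angle = 180 - 129 = 51 degrees.

51 degrees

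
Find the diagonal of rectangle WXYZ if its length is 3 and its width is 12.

Using the Pythagorean theorem:
d² = 3² + 12² = 9 + 144 = 153
d = sqrt(153) = 3*sqrt(17)

3*sqrt(17)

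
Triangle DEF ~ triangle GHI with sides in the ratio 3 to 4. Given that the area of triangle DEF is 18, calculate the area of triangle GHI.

Area ratio = (3/4)^2 = 9/16. Area of GHI = 18 * 16/9 = 32.

32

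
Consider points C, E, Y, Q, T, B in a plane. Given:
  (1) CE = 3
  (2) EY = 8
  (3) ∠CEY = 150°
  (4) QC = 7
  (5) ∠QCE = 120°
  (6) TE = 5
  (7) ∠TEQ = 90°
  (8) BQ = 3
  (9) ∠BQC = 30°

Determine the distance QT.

Step 1: By the law of cosines on triangle ECQ: EQ² = 3² + 7² − 2·3·7·cos(120°) = 79, so EQ = √79.
Step 2: By the law of cosines on triangle QET: QT² = √79² + 5² − 2·√79·5·cos(90°) = 104, so QT = 2·√26.

Therefore, the length of QT = 2·√26.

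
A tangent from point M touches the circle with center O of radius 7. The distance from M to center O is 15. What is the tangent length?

Let T be the point of tangency. Then OT ⊥ MT (radius ⊥ tangent).
In right triangle OTM: OM² = OT² + MT²
15² = 7² + MT²
MT² = 176, MT = 4*sqrt(11)

4*sqrt(11)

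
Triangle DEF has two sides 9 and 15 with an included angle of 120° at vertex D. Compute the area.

Area = (1/2)(9)(15) sin(120°) = (1/2)(9)(15)(sqrt(3)/2) = 135*sqrt(3)/4

135*sqrt(3)/4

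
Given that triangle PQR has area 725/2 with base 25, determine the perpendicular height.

Area = (1/2) * base * height
height = 2 * Area / base
height = 2 * 725/2 / 25
height = 725 / 25
height = 29

29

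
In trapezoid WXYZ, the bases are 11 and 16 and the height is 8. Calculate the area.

A trapezoid's area equals the midsegment times the height.
The midsegment is (11 + 16) / 2 = 27/2.
Area = 27/2 * 8 = 108.

108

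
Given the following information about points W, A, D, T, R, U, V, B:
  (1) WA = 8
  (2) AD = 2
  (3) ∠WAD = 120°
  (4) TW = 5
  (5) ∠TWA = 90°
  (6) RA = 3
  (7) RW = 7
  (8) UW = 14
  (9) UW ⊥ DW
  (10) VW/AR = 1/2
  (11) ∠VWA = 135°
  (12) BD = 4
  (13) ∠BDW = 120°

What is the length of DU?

Step 1: By the law of cosines on triangle DAW: DW² = 2² + 8² − 2·2·8·cos(120°) = 84, so DW = 2·√21.
Step 2: By the law of cosines on triangle DWU: DU² = (2·√21)² + 14² − 2·2·√21·14·cos(90°) = 280, so DU = 2·√70.

Therefore, the length of DU = 2·√70.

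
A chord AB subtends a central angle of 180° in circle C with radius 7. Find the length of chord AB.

Chord = 2(7) sin(90°) = 14

14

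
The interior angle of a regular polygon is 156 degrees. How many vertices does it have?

Each interior angle of a regular n-gon is (n - 2) * 180 / n.
Setting this equal to 156:
(n - 2) * 180 / n = 156
Each exterior angle = 180 - 156 = 24 degrees.
Since exterior angles sum to 360: n = 360 / 24 = 15.

15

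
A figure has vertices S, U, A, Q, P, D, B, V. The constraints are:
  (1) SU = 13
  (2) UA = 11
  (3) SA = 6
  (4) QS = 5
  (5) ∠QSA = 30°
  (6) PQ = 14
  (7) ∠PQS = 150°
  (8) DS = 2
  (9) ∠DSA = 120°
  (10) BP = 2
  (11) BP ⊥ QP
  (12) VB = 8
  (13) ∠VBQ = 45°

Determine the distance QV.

Step 1: By the law of cosines on triangle BPQ: BQ² = 2² + 14² − 2·2·14·cos(90°) = 200, so BQ = 10·√2.
Step 2: By the law of cosines on triangle QBV: QV² = (10·√2)² + 8² − 2·10·√2·8·cos(45°) = 104, so QV = 2·√26.

Therefore, the length of QV = 2·√26.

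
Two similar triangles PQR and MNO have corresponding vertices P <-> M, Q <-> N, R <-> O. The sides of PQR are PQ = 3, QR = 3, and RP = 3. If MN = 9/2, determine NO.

Similar triangles have proportional sides. Setting up the proportion:
MN / PQ = NO / QR
9/2 / 3 = NO / 3
NO = 3 * 9/2 / 3 = 9/2.

9/2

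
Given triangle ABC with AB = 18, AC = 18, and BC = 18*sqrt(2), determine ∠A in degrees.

When all three sides of a triangle are known, the law of cosines can be rearranged to find any angle.
cos(C) = (a² + b² - c²) / (2ab) gives cos(A) = 0.
Taking the inverse cosine: A = 90°.

90°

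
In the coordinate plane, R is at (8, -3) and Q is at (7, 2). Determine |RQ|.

d = sqrt((7 - 8)^2 + (2 - -3)^2)
d = sqrt(-1^2 + 5^2)
d = sqrt(1 + 25)
d = sqrt(26)

sqrt(26)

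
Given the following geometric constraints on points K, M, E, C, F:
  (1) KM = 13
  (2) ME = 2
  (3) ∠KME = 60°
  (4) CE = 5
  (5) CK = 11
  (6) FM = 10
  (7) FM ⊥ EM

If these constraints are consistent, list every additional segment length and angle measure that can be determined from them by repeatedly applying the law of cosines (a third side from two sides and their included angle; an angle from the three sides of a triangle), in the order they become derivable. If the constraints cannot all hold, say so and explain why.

The constraints are consistent. Derivable facts, in order:
After 1 step:
- EF = 2·√26
- KE = 7·√3
After 2 steps:
- ∠CEK = 65.12°
- ∠CKE = 24.35°
- ∠ECK = 90.52°
- ∠EFM = 11.31°
- ∠EKM = 8.21°
- ∠FEM = 78.69°
- ∠KEM = 111.79°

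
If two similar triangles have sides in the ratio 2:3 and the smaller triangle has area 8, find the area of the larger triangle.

For similar figures, the area ratio equals the square of the side ratio.
Side ratio (the smaller triangle to the larger triangle) = 2:3, so area ratio = 2^2:3^2 = 4:9.
If the area of the smaller triangle is 8, then the area of the larger triangle = 8 * (9/4) = 18.

18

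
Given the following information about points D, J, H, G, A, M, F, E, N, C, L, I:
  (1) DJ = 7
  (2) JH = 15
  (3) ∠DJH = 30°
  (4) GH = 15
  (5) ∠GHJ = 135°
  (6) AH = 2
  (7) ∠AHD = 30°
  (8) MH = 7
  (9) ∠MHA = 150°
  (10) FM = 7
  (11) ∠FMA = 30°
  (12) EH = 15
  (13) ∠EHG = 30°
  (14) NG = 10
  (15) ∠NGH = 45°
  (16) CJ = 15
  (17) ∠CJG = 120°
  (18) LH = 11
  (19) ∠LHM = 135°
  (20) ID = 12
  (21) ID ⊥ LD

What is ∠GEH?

Step 1: By the law of cosines on triangle EHG: EG² = 15² + 15² − 2·15·15·cos(30°) = 60.29, so EG ≈ 7.76.
Step 2: By the inverse law of cosines on triangle GEH: cos(∠GEH) = (7.76² + 15² − 15²) / (2·7.76·15) = 60.29/232.94 = 0.2588, so ∠GEH = 75°.

Therefore, the measure of angle ∠GEH = 75°.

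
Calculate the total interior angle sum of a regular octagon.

The sum of interior angles of an n-sided polygon is (n - 2) * 180.
For n = 8: (8 - 2) * 180 = 6 * 180 = 1080 degrees.

1080 degrees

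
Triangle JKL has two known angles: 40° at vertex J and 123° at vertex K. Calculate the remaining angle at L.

Let angle L = x. Then 40 + 123 + x = 180.
x = 180 - 163 = 17 degrees.

17 degrees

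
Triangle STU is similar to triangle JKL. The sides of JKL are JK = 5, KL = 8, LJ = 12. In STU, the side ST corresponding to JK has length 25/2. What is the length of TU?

Since the triangles are similar, the ratio of corresponding sides is constant.
Scale factor k = ST / JK = 25/2 / 5 = 5/2
TU = k * KL = 5/2 * 8 = 20

20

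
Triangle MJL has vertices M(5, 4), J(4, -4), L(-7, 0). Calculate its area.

Shoelace: Area = (1/2)|5(-4-0) + 4(0-4) + -7(4--4)| = (1/2)(92) = 46

46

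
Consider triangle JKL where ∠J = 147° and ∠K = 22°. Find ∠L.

angle L = 180 - 147 - 22 = 11 degrees.

11 degrees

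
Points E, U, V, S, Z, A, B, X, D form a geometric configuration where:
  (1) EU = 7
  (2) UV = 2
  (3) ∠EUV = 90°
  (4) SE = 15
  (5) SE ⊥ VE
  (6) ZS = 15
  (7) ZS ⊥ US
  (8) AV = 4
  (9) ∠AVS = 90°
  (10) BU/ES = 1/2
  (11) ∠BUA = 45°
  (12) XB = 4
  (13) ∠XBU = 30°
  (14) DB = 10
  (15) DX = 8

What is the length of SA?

Step 1: By the law of cosines on triangle EUV: EV² = 7² + 2² − 2·7·2·cos(90°) = 53, so EV = √53.
Step 2: By the law of cosines on triangle SEV: SV² = 15² + √53² − 2·15·√53·cos(90°) = 278, so SV ≈ 16.67.
Step 3: By the law of cosines on triangle SVA: SA² = 16.67² + 4² − 2·16.67·4·cos(90°) = 294, so SA = 7·√6.

Therefore, the length of SA = 7·√6.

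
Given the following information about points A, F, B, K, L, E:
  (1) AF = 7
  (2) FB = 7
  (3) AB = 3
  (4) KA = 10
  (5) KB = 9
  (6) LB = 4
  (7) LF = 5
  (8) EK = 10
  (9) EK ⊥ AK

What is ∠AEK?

Step 1: By the law of cosines on triangle EKA: EA² = 10² + 10² − 2·10·10·cos(90°) = 200, so EA = 10·√2.
Step 2: By the inverse law of cosines on triangle AEK: cos(∠AEK) = ((10·√2)² + 10² − 10²) / (2·10·√2·10) = 200/282.84 = 0.7071, so ∠AEK = 45°.

Therefore, the measure of angle ∠AEK = 45°.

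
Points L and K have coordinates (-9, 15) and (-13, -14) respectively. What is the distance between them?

d = sqrt((-4)^2 + (-29)^2) = sqrt(857)

sqrt(857)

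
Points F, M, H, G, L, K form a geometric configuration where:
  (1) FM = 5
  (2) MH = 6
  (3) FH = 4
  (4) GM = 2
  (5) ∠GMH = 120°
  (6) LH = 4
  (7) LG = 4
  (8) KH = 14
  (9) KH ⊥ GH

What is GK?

Step 1: By the law of cosines on triangle GMH: GH² = 2² + 6² − 2·2·6·cos(120°) = 52, so GH = 2·√13.
Step 2: By the law of cosines on triangle GHK: GK² = (2·√13)² + 14² − 2·2·√13·14·cos(90°) = 248, so GK = 2·√62.

Therefore, the length of GK = 2·√62.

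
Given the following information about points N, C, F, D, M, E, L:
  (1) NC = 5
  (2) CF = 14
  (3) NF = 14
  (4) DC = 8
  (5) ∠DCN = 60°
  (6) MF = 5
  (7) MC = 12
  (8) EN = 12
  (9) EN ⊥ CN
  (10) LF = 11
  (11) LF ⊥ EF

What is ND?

Step 1: By the law of cosines on triangle NCD: ND² = 5² + 8² − 2·5·8·cos(60°) = 49, so ND = 7.

Therefore, the length of ND = 7.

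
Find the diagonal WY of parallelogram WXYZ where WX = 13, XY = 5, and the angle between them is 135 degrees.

The diagonal of a parallelogram can be found by treating two adjacent sides and the diagonal as a triangle.
Applying the law of cosines with sides 13, 5 and included angle 135°:
d^2 = 169 + 25 - 130*cos(135°) = 65*sqrt(2) + 194
d = sqrt(65*sqrt(2) + 194)

sqrt(65*sqrt(2) + 194)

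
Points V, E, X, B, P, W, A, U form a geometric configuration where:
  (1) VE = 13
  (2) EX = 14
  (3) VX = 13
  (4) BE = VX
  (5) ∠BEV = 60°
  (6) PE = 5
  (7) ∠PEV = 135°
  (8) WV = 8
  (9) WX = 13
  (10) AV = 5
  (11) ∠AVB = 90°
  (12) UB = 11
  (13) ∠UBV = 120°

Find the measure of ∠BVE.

From the given relations: BE = VX = 13.
Step 1: By the law of cosines on triangle VEB: VB² = 13² + 13² − 2·13·13·cos(60°) = 169, so VB = 13.
Step 2: By the inverse law of cosines on triangle BVE: cos(∠BVE) = (13² + 13² − 13²) / (2·13·13) = 169/338 = 0.5, so ∠BVE = 60°.

Therefore, the measure of angle ∠BVE = 60°.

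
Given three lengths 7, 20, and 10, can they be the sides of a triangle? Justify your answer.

Check the triangle inequality: 7 + 10 = 17 ≤ 20.
Since the sum of two sides does not exceed the third, no triangle can be formed.

No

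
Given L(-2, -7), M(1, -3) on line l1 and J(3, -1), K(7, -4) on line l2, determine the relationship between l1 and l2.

Slope of line 1: m1 = (-3 - -7)/(1 - -2) = 4/3 = 4/3
Slope of line 2: m2 = (-4 - -1)/(7 - 3) = -3/4 = -3/4
m1 * m2 = (4/3) * (-3/4) = -1 = -1, so the lines are perpendicular.

Perpendicular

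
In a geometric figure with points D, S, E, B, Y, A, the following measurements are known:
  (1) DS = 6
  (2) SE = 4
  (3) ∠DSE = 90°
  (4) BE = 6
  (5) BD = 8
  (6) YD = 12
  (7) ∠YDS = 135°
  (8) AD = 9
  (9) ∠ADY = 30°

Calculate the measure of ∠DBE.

Step 1: By the law of cosines on triangle DSE: DE² = 6² + 4² − 2·6·4·cos(90°) = 52, so DE = 2·√13.
Step 2: By the inverse law of cosines on triangle DBE: cos(∠DBE) = (8² + 6² − (2·√13)²) / (2·8·6) = 48/96 = 0.5, so ∠DBE = 60°.

Therefore, the measure of angle ∠DBE = 60°.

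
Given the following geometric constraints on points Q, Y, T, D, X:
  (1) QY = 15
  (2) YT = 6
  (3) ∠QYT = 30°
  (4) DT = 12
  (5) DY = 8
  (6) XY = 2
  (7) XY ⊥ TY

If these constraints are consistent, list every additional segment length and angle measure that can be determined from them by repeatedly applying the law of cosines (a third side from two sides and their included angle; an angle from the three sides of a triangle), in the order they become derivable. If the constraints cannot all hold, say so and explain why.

The constraints are consistent. Derivable facts, in order:
After 1 step:
- QT ≈ 10.25
- TX = 2·√10
- ∠DTY = 36.34°
- ∠DYT = 117.28°
- ∠TDY = 26.38°
After 2 steps:
- ∠QTY = 132.99°
- ∠TQY = 17.01°
- ∠TXY = 71.57°
- ∠XTY = 18.43°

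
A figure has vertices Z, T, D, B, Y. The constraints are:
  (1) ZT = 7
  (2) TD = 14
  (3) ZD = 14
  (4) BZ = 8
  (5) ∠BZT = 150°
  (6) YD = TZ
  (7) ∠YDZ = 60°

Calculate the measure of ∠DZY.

From the given relations: YD = TZ = 7.
Step 1: By the law of cosines on triangle ZDY: ZY² = 14² + 7² − 2·14·7·cos(60°) = 147, so ZY = 7·√3.
Step 2: By the inverse law of cosines on triangle DZY: cos(∠DZY) = (14² + (7·√3)² − 7²) / (2·14·7·√3) = 294/339.48 = 0.866, so ∠DZY = 30°.

Therefore, the measure of angle ∠DZY = 30°.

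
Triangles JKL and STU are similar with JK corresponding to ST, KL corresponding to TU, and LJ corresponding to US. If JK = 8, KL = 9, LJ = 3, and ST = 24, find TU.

Since the triangles are similar, the ratio of corresponding sides is constant.
Scale factor k = ST / JK = 24 / 8 = 3
TU = k * KL = 3 * 9 = 27

27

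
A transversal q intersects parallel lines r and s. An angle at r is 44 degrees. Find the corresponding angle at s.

When a transversal crosses parallel lines, angles in the same position at each intersection are called corresponding angles.
These are always equal, so the answer is 44 degrees.

44 degrees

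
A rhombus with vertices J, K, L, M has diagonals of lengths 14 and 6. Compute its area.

The diagonals of a rhombus divide it into four right triangles.
Each triangle has legs 14/ 2 = 7 and 6/2 = 3, so each has area (1/2)*7*3 = 21/2.
Four such triangles give total area = (d1 * d2) / 2 = 42.

42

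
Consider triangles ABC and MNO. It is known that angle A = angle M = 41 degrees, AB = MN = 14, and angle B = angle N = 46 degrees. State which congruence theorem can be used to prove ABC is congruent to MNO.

The given information matches ASA: Two pairs of corresponding angles and the included side are equal (Angle-Side-Angle).

ASA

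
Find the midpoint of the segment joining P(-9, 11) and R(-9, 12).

M = ((x₁ + x₂)/2, (y₁ + y₂)/2)
= ((-9 + -9)/2, (11 + 12)/2)
= (-18/2, 23/2) = (-9, 23/2)

(-9, 23/2)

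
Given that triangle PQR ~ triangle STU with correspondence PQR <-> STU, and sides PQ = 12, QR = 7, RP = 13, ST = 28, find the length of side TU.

Similar triangles have proportional sides. Setting up the proportion:
ST / PQ = TU / QR
28 / 12 = TU / 7
TU = 7 * 28 / 12 = 49/3.

49/3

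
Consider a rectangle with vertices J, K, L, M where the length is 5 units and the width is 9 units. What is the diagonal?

d = sqrt(5^2 + 9^2) = sqrt(106)

sqrt(106)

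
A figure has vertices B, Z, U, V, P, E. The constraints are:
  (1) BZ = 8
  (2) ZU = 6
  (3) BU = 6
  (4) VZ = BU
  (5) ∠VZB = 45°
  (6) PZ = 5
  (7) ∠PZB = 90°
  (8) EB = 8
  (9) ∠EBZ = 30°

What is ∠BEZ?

Step 1: By the law of cosines on triangle EBZ: EZ² = 8² + 8² − 2·8·8·cos(30°) = 17.15, so EZ ≈ 4.14.
Step 2: By the inverse law of cosines on triangle BEZ: cos(∠BEZ) = (8² + 4.14² − 8²) / (2·8·4.14) = 17.15/66.26 = 0.2588, so ∠BEZ = 75°.

Therefore, the measure of angle ∠BEZ = 75°.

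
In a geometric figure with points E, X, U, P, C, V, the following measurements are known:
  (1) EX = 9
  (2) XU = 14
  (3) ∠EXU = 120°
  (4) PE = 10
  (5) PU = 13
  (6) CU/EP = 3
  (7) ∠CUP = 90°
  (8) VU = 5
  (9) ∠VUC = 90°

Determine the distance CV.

From the given relations: CU = 3·EP = 3·10 = 30.
Step 1: By the law of cosines on triangle CUV: CV² = 30² + 5² − 2·30·5·cos(90°) = 925, so CV = 5·√37.

Therefore, the length of CV = 5·√37.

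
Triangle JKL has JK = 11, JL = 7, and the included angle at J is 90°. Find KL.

By the law of cosines: KL^2 = JK^2 + JL^2 - 2*JK*JL*cos(J)
KL^2 = 11^2 + 7^2 - 2*11*7*cos(90°)
KL^2 = 121 + 49 - 154*(0)
KL^2 = 170
KL = sqrt(170)

sqrt(170)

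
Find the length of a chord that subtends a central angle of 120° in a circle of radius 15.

Chord length = 2r sin(θ/2)
= 2 × 15 × sin(120°/2)
= 2 × 15 × sin(60°)
= 15*sqrt(3)

15*sqrt(3)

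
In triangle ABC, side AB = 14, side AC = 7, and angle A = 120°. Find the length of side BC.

Law of cosines: BC^2 = 14^2 + 7^2 - 2(14)(7)cos(120°) = 343, so BC = 7*sqrt(7).

7*sqrt(7)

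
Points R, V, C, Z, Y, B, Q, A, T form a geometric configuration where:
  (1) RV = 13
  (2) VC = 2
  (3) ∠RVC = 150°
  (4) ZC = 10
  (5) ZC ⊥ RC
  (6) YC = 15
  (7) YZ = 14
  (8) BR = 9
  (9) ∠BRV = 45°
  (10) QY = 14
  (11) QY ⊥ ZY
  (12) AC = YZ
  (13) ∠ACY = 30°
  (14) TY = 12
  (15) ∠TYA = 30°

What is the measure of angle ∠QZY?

Step 1: By the law of cosines on triangle ZYQ: ZQ² = 14² + 14² − 2·14·14·cos(90°) = 392, so ZQ = 14·√2.
Step 2: By the inverse law of cosines on triangle QZY: cos(∠QZY) = ((14·√2)² + 14² − 14²) / (2·14·√2·14) = 392/554.37 = 0.7071, so ∠QZY = 45°.

Therefore, the measure of angle ∠QZY = 45°.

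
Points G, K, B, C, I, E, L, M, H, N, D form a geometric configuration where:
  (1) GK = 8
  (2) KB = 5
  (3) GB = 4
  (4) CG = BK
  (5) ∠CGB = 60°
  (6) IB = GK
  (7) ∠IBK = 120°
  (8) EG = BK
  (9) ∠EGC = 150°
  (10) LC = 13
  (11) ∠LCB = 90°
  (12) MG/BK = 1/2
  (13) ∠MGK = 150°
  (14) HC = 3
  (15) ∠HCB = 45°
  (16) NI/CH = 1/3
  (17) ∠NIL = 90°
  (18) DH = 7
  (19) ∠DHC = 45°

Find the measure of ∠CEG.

From the given relations: EG = BK = 5; CG = BK = 5.
Step 1: By the law of cosines on triangle EGC: EC² = 5² + 5² − 2·5·5·cos(150°) = 93.3, so EC ≈ 9.66.
Step 2: By the inverse law of cosines on triangle CEG: cos(∠CEG) = (9.66² + 5² − 5²) / (2·9.66·5) = 93.3/96.59 = 0.9659, so ∠CEG = 15°.

Therefore, the measure of angle ∠CEG = 15°.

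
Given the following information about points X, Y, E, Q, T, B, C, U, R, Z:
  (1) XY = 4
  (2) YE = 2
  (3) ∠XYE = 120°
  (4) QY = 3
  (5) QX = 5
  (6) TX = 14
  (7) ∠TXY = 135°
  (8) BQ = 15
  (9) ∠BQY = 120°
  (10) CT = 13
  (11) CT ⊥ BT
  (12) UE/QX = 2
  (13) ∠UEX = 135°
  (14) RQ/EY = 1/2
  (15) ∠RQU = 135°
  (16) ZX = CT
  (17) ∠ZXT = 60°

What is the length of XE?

Step 1: By the law of cosines on triangle XYE: XE² = 4² + 2² − 2·4·2·cos(120°) = 28, so XE = 2·√7.

Therefore, the length of XE = 2·√7.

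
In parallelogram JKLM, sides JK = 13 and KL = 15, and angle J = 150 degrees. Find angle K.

Consecutive angles are supplementary: angle K = 180 - 150 = 30 degrees.

30 degrees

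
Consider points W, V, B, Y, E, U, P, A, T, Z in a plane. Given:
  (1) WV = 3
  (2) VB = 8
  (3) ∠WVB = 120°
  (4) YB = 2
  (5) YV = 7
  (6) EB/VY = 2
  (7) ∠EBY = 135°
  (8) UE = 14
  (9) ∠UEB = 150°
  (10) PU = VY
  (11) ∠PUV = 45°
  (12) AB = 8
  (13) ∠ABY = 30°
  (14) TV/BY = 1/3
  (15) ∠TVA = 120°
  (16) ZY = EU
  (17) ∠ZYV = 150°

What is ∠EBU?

From the given relations: EB = 2·VY = 2·7 = 14.
Step 1: By the law of cosines on triangle BEU: BU² = 14² + 14² − 2·14·14·cos(150°) = 731.48, so BU ≈ 27.05.
Step 2: By the inverse law of cosines on triangle EBU: cos(∠EBU) = (14² + 27.05² − 14²) / (2·14·27.05) = 731.48/757.29 = 0.9659, so ∠EBU = 15°.

Therefore, the measure of angle ∠EBU = 15°.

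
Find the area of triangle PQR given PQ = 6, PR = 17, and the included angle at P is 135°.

Area = (1/2) * PQ * PR * sin(P)
Area = (1/2) * 6 * 17 * sin(135°)
Area = (1/2) * 6 * 17 * sqrt(2)/2
Area = 51*sqrt(2)/2

51*sqrt(2)/2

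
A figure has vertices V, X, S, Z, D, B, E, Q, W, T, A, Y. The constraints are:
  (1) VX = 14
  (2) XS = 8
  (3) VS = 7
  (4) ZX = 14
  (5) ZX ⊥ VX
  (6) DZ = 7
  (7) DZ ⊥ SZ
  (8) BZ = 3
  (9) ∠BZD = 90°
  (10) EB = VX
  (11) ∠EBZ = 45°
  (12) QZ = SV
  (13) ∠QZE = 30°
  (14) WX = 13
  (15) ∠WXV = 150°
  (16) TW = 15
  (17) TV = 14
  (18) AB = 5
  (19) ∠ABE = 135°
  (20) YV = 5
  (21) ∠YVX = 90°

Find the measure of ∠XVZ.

Step 1: By the law of cosines on triangle VXZ: VZ² = 14² + 14² − 2·14·14·cos(90°) = 392, so VZ = 14·√2.
Step 2: By the inverse law of cosines on triangle XVZ: cos(∠XVZ) = (14² + (14·√2)² − 14²) / (2·14·14·√2) = 392/554.37 = 0.7071, so ∠XVZ = 45°.

Therefore, the measure of angle ∠XVZ = 45°.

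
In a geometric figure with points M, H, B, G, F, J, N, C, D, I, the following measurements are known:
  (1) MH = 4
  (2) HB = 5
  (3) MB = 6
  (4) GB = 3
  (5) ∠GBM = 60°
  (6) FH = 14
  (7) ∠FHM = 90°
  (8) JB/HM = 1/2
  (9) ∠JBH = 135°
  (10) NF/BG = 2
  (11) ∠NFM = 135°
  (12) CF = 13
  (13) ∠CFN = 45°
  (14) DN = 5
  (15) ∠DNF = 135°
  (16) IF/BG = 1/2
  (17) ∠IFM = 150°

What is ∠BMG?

Step 1: By the law of cosines on triangle MBG: MG² = 6² + 3² − 2·6·3·cos(60°) = 27, so MG = 3·√3.
Step 2: By the inverse law of cosines on triangle BMG: cos(∠BMG) = (6² + (3·√3)² − 3²) / (2·6·3·√3) = 54/62.35 = 0.866, so ∠BMG = 30°.

Therefore, the measure of angle ∠BMG = 30°.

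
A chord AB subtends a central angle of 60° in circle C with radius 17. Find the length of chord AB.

Drop a perpendicular from the center to the chord, bisecting both the chord and the central angle.
Each half-chord = r sin(θ/2) = 17 sin(30°).
The full chord = 2 × 17 × sin(30°) = 17.

17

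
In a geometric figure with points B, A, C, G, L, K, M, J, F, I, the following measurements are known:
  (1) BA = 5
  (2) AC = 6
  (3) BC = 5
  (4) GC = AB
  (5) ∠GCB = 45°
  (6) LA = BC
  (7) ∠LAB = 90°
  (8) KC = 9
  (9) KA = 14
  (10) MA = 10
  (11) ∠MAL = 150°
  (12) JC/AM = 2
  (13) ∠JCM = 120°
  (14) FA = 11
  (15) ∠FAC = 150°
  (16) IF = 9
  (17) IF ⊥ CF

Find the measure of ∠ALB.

From the given relations: LA = BC = 5.
Step 1: By the law of cosines on triangle LAB: LB² = 5² + 5² − 2·5·5·cos(90°) = 50, so LB = 5·√2.
Step 2: By the inverse law of cosines on triangle ALB: cos(∠ALB) = (5² + (5·√2)² − 5²) / (2·5·5·√2) = 50/70.71 = 0.7071, so ∠ALB = 45°.

Therefore, the measure of angle ∠ALB = 45°.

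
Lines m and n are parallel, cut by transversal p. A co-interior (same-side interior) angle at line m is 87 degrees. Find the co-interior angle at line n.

Co-interior (same-side interior) angles are between the parallel lines on the same side of the transversal.
Unlike corresponding or alternate interior angles, they are supplementary rather than equal.
So the angle = 180 - 87 = 93 degrees.

93 degrees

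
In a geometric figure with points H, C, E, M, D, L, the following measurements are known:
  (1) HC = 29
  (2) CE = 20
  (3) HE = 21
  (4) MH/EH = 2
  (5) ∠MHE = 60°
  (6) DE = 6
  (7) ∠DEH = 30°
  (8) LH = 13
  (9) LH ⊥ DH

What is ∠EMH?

From the given relations: MH = 2·EH = 2·21 = 42.
Step 1: By the law of cosines on triangle MHE: ME² = 42² + 21² − 2·42·21·cos(60°) = 1323, so ME ≈ 36.37.
Step 2: By the inverse law of cosines on triangle EMH: cos(∠EMH) = (36.37² + 42² − 21²) / (2·36.37·42) = 2646/3055.34 = 0.866, so ∠EMH = 30°.

Therefore, the measure of angle ∠EMH = 30°.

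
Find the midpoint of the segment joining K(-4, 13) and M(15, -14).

M = ((x₁ + x₂)/2, (y₁ + y₂)/2)
= ((-4 + 15)/2, (13 + -14)/2)
= (11/2, -1/2) = (11/2, -1/2)

(11/2, -1/2)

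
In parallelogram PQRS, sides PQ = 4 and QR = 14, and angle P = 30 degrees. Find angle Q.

In a parallelogram, consecutive angles are supplementary (sum to 180°).
angle Q = 180 - angle P
angle Q = 180 - 30
angle Q = 150 degrees

150 degrees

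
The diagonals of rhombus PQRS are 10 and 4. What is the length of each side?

The diagonals of a rhombus bisect each other at right angles.
Half-diagonals: 10/2 = 5 and 4/2 = 2
side = sqrt(5^2 + 2^2)
side = sqrt(25 + 4)
side = sqrt(29)

sqrt(29)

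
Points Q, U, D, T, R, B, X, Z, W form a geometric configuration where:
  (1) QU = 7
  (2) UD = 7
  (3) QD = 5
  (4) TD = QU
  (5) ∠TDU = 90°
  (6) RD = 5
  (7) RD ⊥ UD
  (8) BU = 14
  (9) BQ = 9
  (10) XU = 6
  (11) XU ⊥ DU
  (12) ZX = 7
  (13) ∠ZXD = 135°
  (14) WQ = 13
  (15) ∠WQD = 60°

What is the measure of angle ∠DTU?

From the given relations: TD = QU = 7.
Step 1: By the law of cosines on triangle TDU: TU² = 7² + 7² − 2·7·7·cos(90°) = 98, so TU = 7·√2.
Step 2: By the inverse law of cosines on triangle DTU: cos(∠DTU) = (7² + (7·√2)² − 7²) / (2·7·7·√2) = 98/138.59 = 0.7071, so ∠DTU = 45°.

Therefore, the measure of angle ∠DTU = 45°.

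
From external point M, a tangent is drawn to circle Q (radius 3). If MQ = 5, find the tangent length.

tangent = √(d² - r²) = √(5² - 3²) = √(25 - 9) = √16 = 4

4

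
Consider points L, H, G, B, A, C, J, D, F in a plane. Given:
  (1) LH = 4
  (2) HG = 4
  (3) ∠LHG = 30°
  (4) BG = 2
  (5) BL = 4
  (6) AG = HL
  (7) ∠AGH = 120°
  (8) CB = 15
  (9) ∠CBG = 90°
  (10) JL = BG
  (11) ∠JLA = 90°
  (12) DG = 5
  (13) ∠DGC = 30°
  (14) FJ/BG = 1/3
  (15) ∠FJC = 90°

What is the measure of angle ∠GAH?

From the given relations: AG = HL = 4.
Step 1: By the law of cosines on triangle AGH: AH² = 4² + 4² − 2·4·4·cos(120°) = 48, so AH = 4·√3.
Step 2: By the inverse law of cosines on triangle GAH: cos(∠GAH) = (4² + (4·√3)² − 4²) / (2·4·4·√3) = 48/55.43 = 0.866, so ∠GAH = 30°.

Therefore, the measure of angle ∠GAH = 30°.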